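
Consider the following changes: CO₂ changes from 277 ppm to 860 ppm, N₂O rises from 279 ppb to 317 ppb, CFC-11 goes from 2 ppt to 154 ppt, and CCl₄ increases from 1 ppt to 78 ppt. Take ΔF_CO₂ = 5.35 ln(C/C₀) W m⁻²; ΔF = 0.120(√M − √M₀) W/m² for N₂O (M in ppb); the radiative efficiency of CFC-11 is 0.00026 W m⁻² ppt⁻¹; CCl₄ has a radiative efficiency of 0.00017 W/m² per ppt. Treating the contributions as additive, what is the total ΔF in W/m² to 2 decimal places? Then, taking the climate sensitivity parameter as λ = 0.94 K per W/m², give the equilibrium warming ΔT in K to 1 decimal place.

ΔF = 6.25 W/m²; ΔT = 5.9 K

CO₂: 5.35 × ln(860/277) = 5.35 × ln(3.10469) = 5.35 × 1.13291 = 6.0611 W/m².
N₂O: 0.120 × (√317 − √279) = 0.120 × (17.8045 − 16.7033) = 0.120 × 1.1012 = 0.1321 W/m².
CFC-11: ΔF = 0.00026 × (154 − 2) = 0.00026 × 152 = 0.0395 W/m².
CCl₄: ΔF = 0.00017 × (78 − 1) = 0.00017 × 77 = 0.0131 W/m².
Total ΔF = 6.0611 + 0.1321 + 0.0395 + 0.0131 = 6.2458 W/m².
ΔT = λ ΔF = 0.94 × 6.25 = 5.8750 K.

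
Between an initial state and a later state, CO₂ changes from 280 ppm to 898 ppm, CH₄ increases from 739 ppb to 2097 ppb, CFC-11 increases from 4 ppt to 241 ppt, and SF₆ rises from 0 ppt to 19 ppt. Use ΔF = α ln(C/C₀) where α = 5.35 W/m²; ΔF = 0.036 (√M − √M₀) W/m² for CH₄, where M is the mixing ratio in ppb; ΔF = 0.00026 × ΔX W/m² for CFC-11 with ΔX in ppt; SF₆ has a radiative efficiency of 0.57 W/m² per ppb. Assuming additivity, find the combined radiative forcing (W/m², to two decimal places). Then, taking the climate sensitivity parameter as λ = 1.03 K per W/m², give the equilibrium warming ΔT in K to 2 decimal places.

ΔF = 6.98 W/m²; ΔT = 7.19 K

CO₂: 5.35 × ln(898/280) = 5.35 × ln(3.20714) = 5.35 × 1.16538 = 6.2348 W/m².
CH₄: 0.036 × (√2097 − √739) = 0.036 × (45.7930 − 27.1846) = 0.036 × 18.6084 = 0.6699 W/m².
CFC-11: ΔF = 0.00026 × (241 − 4) = 0.00026 × 237 = 0.0616 W/m².
SF₆: Δ = 19 − 0 = 19 ppt = 0.019 ppb; ΔF = 0.57 × 0.019 = 0.0108 W/m².
Total ΔF = 6.2348 + 0.6699 + 0.0616 + 0.0108 = 6.9771 W/m².
ΔT = λ ΔF = 1.03 × 6.98 = 7.1894 K.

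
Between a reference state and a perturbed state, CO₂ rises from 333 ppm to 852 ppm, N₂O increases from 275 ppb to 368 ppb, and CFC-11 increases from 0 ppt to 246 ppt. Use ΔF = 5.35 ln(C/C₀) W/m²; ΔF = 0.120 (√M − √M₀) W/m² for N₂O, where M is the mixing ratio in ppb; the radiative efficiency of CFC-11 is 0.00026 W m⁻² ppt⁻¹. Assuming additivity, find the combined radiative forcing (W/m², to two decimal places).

ΔF = 5.40 W/m²

CO₂: 5.35 × ln(852/333) = 5.35 × ln(2.55856) = 5.35 × 0.93944 = 5.0260 W/m².
N₂O: 0.120 × (√368 − √275) = 0.120 × (19.1833 − 16.5831) = 0.120 × 2.6002 = 0.3120 W/m².
CFC-11: ΔF = 0.00026 × (246 − 0) = 0.00026 × 246 = 0.0640 W/m².
Total ΔF = 5.0260 + 0.3120 + 0.0640 = 5.4020 W/m².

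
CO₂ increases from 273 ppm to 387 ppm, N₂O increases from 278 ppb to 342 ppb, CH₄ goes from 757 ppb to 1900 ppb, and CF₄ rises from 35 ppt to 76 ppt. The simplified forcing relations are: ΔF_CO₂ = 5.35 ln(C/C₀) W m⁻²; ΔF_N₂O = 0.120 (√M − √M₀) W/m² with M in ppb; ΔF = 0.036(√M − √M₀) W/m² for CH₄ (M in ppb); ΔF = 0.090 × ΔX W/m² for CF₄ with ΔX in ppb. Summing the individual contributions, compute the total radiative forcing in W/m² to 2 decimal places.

CO₂: 5.35 × ln(387/273) = 5.35 × ln(1.41758) = 5.35 × 0.34895 = 1.8669 W/m².
N₂O: 0.120 × (√342 − √278) = 0.120 × (18.4932 − 16.6733) = 0.120 × 1.8199 = 0.2184 W/m².
CH₄: 0.036 × (√1900 − √757) = 0.036 × (43.5890 − 27.5136) = 0.036 × 16.0754 = 0.5787 W/m².
CF₄: Δ = 76 − 35 = 41 ppt = 0.041 ppb; ΔF = 0.090 × 0.041 = 0.0037 W/m².
Total ΔF = 1.8669 + 0.2184 + 0.5787 + 0.0037 = 2.6677 W/m².

ΔF = 2.67 W/m²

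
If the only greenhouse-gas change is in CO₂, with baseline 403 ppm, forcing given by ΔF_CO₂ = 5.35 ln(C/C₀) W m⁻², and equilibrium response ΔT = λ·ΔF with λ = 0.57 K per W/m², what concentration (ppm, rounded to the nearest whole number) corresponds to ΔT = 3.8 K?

C ≈ 1401 ppm

Required forcing: ΔF = ΔT/λ = 3.8/0.57 = 6.6667 W/m².
Then ln(C/403) = ΔF/5.35 = 6.6667/5.35 = 1.24611.
So C = 403 × e^1.24611 = 403 × 3.47679 = 1401.15 ppm.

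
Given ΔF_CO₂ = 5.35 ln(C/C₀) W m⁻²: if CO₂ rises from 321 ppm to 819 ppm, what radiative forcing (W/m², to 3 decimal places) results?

ΔF = 5.011 W/m²

CO₂ absorption bands are partially saturated, so forcing scales with the logarithm of the concentration ratio.
CO₂: 5.35 × ln(819/321) = 5.35 × ln(2.55140) = 5.35 × 0.93664 = 5.0110 W/m².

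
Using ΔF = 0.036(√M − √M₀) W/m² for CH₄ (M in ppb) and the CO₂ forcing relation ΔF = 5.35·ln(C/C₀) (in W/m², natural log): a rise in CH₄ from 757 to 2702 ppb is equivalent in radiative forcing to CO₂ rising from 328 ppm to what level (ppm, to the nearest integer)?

C ≈ 387 ppm

CH₄ forcing: 0.036 × (√2702 − √757) = 0.036 × (51.9808 − 27.5136) = 0.036 × 24.4672 = 0.88082 W/m².
Set 5.35 ln(C/328) = 0.88082: ln(C/328) = 0.88082/5.35 = 0.16464, so C = 328 × e^0.16464 = 328 × 1.17897 = 386.70 ppm.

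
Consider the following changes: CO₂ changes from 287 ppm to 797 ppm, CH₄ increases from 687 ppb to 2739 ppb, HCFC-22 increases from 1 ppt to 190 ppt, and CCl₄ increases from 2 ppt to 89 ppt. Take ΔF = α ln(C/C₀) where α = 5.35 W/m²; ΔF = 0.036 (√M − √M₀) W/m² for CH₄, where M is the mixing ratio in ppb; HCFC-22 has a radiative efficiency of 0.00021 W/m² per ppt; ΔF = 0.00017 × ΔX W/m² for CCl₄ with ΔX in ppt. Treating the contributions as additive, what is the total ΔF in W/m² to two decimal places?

CO₂: 5.35 × ln(797/287) = 5.35 × ln(2.77700) = 5.35 × 1.02137 = 5.4643 W/m².
CH₄: 0.036 × (√2739 − √687) = 0.036 × (52.3355 − 26.2107) = 0.036 × 26.1248 = 0.9405 W/m².
HCFC-22: ΔF = 0.00021 × (190 − 1) = 0.00021 × 189 = 0.0397 W/m².
CCl₄: ΔF = 0.00017 × (89 − 2) = 0.00017 × 87 = 0.0148 W/m².
Total ΔF = 5.4643 + 0.9405 + 0.0397 + 0.0148 = 6.4593 W/m².

ΔF = 6.46 W/m²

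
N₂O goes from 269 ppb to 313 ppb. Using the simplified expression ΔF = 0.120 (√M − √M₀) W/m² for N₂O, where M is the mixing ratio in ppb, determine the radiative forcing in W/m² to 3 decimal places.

ΔF = 0.155 W/m²

N₂O: 0.120 × (√313 − √269) = 0.120 × (17.6918 − 16.4012) = 0.120 × 1.2906 = 0.1549 W/m².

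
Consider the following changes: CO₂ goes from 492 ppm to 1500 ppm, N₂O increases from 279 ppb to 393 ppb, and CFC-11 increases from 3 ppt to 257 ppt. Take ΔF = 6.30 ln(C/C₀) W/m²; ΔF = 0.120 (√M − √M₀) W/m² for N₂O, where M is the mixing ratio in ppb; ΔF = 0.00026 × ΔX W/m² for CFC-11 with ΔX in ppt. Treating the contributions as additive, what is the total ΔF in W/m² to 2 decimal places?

CO₂: 6.30 × ln(1500/492) = 6.30 × ln(3.04878) = 6.30 × 1.11474 = 7.0229 W/m².
N₂O: 0.120 × (√393 − √279) = 0.120 × (19.8242 − 16.7033) = 0.120 × 3.1209 = 0.3745 W/m².
CFC-11: ΔF = 0.00026 × (257 − 3) = 0.00026 × 254 = 0.0660 W/m².
Total ΔF = 7.0229 + 0.3745 + 0.0660 = 7.4634 W/m².

ΔF = 7.46 W/m²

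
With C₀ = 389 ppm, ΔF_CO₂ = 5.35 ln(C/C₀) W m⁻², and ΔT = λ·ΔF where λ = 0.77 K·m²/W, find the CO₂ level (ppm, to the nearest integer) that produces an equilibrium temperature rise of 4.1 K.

C ≈ 1052 ppm

Required forcing: ΔF = ΔT/λ = 4.1/0.77 = 5.3247 W/m².
Then ln(C/389) = ΔF/5.35 = 5.3247/5.35 = 0.99527.
So C = 389 × e^0.99527 = 389 × 2.70545 = 1052.42 ppm.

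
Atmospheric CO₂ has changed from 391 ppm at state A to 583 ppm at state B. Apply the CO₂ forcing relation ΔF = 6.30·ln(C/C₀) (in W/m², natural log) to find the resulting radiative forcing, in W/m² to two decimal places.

ΔF = 2.52 W/m²

CO₂ absorption bands are partially saturated, so forcing scales with the logarithm of the concentration ratio.
CO₂: 6.30 × ln(583/391) = 6.30 × ln(1.49105) = 6.30 × 0.39948 = 2.5167 W/m².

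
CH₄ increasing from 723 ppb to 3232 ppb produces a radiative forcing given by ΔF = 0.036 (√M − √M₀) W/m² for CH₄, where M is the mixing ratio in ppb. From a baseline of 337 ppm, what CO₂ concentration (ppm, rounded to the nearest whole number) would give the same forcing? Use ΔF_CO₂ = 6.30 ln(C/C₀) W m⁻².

C ≈ 400 ppm

CH₄ forcing: 0.036 × (√3232 − √723) = 0.036 × (56.8507 − 26.8887) = 0.036 × 29.9620 = 1.07863 W/m².
Set 6.30 ln(C/337) = 1.07863: ln(C/337) = 1.07863/6.30 = 0.17121, so C = 337 × e^0.17121 = 337 × 1.18674 = 399.93 ppm.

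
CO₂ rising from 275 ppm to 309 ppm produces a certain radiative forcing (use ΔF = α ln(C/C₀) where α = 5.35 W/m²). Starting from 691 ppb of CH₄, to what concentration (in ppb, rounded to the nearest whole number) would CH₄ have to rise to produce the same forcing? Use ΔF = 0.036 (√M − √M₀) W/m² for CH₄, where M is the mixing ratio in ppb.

M ≈ 1902 ppb

CO₂ forcing: 5.35 × ln(309/275) = 5.35 × 0.116570 = 0.62365 W/m².
Set 0.036(√M − √691) = 0.62365: √M = 0.62365/0.036 + √691 = 17.3236 + 26.2869 = 43.6105.
M = (43.6105)² = 1901.88 ppb.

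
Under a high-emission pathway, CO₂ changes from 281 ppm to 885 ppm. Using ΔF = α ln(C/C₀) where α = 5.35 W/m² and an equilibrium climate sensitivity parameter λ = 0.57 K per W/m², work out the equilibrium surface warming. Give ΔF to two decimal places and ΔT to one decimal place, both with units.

ΔF = 6.14 W/m²; ΔT = 3.5 K

CO₂: 5.35 × ln(885/281) = 5.35 × ln(3.14947) = 5.35 × 1.14723 = 6.1377 W/m².
ΔT = λ ΔF = 0.57 × 6.14 = 3.4998 K.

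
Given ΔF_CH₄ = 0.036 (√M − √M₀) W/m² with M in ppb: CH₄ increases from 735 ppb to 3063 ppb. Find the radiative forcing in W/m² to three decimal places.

CH₄: 0.036 × (√3063 − √735) = 0.036 × (55.3444 − 27.1109) = 0.036 × 28.2335 = 1.0164 W/m².

ΔF = 1.016 W/m²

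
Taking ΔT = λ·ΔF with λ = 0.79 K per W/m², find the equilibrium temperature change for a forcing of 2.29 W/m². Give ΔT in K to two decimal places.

ΔT = λ ΔF = 0.79 × 2.29 = 1.8091 K.

ΔT = 1.81 K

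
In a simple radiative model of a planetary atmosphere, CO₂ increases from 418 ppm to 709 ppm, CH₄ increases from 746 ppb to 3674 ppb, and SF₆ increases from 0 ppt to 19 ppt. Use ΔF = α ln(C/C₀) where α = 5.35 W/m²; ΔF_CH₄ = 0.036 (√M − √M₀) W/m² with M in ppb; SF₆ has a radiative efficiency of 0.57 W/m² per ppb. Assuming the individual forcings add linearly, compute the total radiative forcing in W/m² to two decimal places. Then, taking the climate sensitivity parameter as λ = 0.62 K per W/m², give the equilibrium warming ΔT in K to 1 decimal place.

ΔF = 4.04 W/m²; ΔT = 2.5 K

CO₂: 5.35 × ln(709/418) = 5.35 × ln(1.69617) = 5.35 × 0.52837 = 2.8268 W/m².
CH₄: 0.036 × (√3674 − √746) = 0.036 × (60.6135 − 27.3130) = 0.036 × 33.3005 = 1.1988 W/m².
SF₆: Δ = 19 − 0 = 19 ppt = 0.019 ppb; ΔF = 0.57 × 0.019 = 0.0108 W/m².
Total ΔF = 2.8268 + 1.1988 + 0.0108 = 4.0364 W/m².
ΔT = λ ΔF = 0.62 × 4.04 = 2.5048 K.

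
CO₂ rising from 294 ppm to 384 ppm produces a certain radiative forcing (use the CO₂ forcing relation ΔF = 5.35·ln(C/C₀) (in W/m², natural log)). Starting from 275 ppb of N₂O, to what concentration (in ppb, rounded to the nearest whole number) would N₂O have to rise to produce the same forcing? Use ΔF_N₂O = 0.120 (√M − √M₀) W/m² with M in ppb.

M ≈ 812 ppb

CO₂ forcing: 5.35 × ln(384/294) = 5.35 × 0.267063 = 1.42879 W/m².
Set 0.120(√M − √275) = 1.42879: √M = 1.42879/0.120 + √275 = 11.9066 + 16.5831 = 28.4897.
M = (28.4897)² = 811.66 ppb.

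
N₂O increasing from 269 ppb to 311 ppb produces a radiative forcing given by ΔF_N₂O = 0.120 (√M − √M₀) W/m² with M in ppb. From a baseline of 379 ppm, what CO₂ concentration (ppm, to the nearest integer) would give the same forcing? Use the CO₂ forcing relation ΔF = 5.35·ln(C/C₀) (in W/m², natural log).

C ≈ 390 ppm

N₂O forcing: 0.120 × (√311 − √269) = 0.120 × (17.6352 − 16.4012) = 0.120 × 1.2340 = 0.14808 W/m².
Set 5.35 ln(C/379) = 0.14808: ln(C/379) = 0.14808/5.35 = 0.02768, so C = 379 × e^0.02768 = 379 × 1.02807 = 389.64 ppm.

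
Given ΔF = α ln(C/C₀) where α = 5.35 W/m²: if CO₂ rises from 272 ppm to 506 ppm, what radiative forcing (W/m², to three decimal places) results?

ΔF = 3.321 W/m²

CO₂: 5.35 × ln(506/272) = 5.35 × ln(1.86029) = 5.35 × 0.62073 = 3.3209 W/m².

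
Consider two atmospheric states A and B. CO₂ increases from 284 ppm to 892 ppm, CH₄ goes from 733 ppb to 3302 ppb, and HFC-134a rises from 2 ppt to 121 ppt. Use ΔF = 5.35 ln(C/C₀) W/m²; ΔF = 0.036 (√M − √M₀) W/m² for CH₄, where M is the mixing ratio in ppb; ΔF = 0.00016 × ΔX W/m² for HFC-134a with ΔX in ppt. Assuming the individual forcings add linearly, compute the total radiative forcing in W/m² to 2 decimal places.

CO₂: 5.35 × ln(892/284) = 5.35 × ln(3.14085) = 5.35 × 1.14449 = 6.1230 W/m².
CH₄: 0.036 × (√3302 − √733) = 0.036 × (57.4630 − 27.0740) = 0.036 × 30.3890 = 1.0940 W/m².
HFC-134a: ΔF = 0.00016 × (121 − 2) = 0.00016 × 119 = 0.0190 W/m².
Total ΔF = 6.1230 + 1.0940 + 0.0190 = 7.2360 W/m².

ΔF = 7.24 W/m²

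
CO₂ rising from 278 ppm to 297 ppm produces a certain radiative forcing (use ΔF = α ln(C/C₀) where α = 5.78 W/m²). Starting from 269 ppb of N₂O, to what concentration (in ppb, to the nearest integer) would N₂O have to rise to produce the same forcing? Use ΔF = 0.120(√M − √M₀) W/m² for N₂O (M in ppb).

M ≈ 384 ppb

CO₂ forcing: 5.78 × ln(297/278) = 5.78 × 0.066111 = 0.38212 W/m².
Set 0.120(√M − √269) = 0.38212: √M = 0.38212/0.120 + √269 = 3.1843 + 16.4012 = 19.5855.
M = (19.5855)² = 383.59 ppb.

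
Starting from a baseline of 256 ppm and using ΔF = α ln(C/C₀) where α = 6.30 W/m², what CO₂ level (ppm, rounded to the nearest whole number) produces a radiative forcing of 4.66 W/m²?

Set 6.30 ln(C/256) = 4.66, so ln(C/256) = 4.66/6.30 = 0.73968.
Then C/256 = e^0.73968 = 2.09526, giving C = 256 × 2.09526 = 536.39 ppm.

C ≈ 536 ppm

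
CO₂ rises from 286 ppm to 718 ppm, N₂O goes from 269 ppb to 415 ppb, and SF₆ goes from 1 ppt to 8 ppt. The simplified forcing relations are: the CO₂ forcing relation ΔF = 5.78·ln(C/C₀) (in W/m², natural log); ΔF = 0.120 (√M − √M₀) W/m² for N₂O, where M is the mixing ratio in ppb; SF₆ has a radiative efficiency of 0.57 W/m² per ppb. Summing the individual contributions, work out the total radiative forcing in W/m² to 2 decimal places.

ΔF = 5.80 W/m²

CO₂: 5.78 × ln(718/286) = 5.78 × ln(2.51049) = 5.78 × 0.92048 = 5.3204 W/m².
N₂O: 0.120 × (√415 − √269) = 0.120 × (20.3715 − 16.4012) = 0.120 × 3.9703 = 0.4764 W/m².
SF₆: Δ = 8 − 1 = 7 ppt = 0.007 ppb; ΔF = 0.57 × 0.007 = 0.0040 W/m².
Total ΔF = 5.3204 + 0.4764 + 0.0040 = 5.8008 W/m².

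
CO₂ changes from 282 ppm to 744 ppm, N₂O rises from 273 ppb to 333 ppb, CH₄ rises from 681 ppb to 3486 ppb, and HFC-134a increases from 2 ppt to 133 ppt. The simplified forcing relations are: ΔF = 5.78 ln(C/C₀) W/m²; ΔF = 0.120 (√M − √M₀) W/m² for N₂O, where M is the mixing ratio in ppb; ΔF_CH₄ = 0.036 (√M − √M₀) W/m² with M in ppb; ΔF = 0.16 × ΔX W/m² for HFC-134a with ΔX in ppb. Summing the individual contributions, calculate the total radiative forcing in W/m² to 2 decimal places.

ΔF = 7.02 W/m²

CO₂: 5.78 × ln(744/282) = 5.78 × ln(2.63830) = 5.78 × 0.97013 = 5.6074 W/m².
N₂O: 0.120 × (√333 − √273) = 0.120 × (18.2483 − 16.5227) = 0.120 × 1.7256 = 0.2071 W/m².
CH₄: 0.036 × (√3486 − √681) = 0.036 × (59.0424 − 26.0960) = 0.036 × 32.9464 = 1.1861 W/m².
HFC-134a: Δ = 133 − 2 = 131 ppt = 0.131 ppb; ΔF = 0.16 × 0.131 = 0.0210 W/m².
Total ΔF = 5.6074 + 0.2071 + 1.1861 + 0.0210 = 7.0216 W/m².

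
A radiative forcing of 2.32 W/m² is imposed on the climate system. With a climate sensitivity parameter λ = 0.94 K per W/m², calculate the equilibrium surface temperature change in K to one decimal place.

ΔT = λ ΔF = 0.94 × 2.32 = 2.1808 K.

ΔT = 2.2 K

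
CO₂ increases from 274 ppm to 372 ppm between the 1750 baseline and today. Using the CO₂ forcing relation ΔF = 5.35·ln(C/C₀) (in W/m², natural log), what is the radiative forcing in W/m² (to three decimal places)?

ΔF = 1.636 W/m²

CO₂: 5.35 × ln(372/274) = 5.35 × ln(1.35766) = 5.35 × 0.30576 = 1.6358 W/m².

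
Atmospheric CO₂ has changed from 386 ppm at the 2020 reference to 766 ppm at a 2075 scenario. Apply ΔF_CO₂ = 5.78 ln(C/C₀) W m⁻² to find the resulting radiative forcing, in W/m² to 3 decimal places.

ΔF = 3.961 W/m²

CO₂: 5.78 × ln(766/386) = 5.78 × ln(1.98446) = 5.78 × 0.68535 = 3.9613 W/m².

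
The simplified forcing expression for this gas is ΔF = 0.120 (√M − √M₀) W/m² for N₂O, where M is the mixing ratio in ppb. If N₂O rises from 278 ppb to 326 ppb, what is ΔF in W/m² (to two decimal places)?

N₂O: 0.120 × (√326 − √278) = 0.120 × (18.0555 − 16.6733) = 0.120 × 1.3822 = 0.1659 W/m².

ΔF = 0.17 W/m²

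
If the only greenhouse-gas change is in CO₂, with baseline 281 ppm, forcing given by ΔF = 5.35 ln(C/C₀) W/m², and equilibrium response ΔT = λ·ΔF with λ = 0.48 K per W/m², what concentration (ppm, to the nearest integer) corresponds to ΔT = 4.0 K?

Required forcing: ΔF = ΔT/λ = 4.0/0.48 = 8.3333 W/m².
Then ln(C/281) = ΔF/5.35 = 8.3333/5.35 = 1.55763.
So C = 281 × e^1.55763 = 281 × 4.74756 = 1334.06 ppm.

C ≈ 1334 ppm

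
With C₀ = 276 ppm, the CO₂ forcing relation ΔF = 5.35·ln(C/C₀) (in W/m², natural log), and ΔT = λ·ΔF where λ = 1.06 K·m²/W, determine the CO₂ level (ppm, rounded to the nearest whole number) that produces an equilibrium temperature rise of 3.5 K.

Required forcing: ΔF = ΔT/λ = 3.5/1.06 = 3.3019 W/m².
Then ln(C/276) = ΔF/5.35 = 3.3019/5.35 = 0.61718.
So C = 276 × e^0.61718 = 276 × 1.85369 = 511.62 ppm.

C ≈ 512 ppm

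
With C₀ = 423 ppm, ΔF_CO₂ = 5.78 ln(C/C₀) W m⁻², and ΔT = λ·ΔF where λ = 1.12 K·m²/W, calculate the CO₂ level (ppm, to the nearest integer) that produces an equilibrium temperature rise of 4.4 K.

Required forcing: ΔF = ΔT/λ = 4.4/1.12 = 3.9286 W/m².
Then ln(C/423) = ΔF/5.78 = 3.9286/5.78 = 0.67969.
So C = 423 × e^0.67969 = 423 × 1.97327 = 834.69 ppm.

C ≈ 835 ppm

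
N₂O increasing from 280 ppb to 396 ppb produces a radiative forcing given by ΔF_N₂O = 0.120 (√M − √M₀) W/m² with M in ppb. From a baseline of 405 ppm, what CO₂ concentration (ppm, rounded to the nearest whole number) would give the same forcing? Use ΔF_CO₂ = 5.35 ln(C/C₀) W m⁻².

N₂O forcing: 0.120 × (√396 − √280) = 0.120 × (19.8997 − 16.7332) = 0.120 × 3.1665 = 0.37998 W/m².
Set 5.35 ln(C/405) = 0.37998: ln(C/405) = 0.37998/5.35 = 0.07102, so C = 405 × e^0.07102 = 405 × 1.07360 = 434.81 ppm.

C ≈ 435 ppm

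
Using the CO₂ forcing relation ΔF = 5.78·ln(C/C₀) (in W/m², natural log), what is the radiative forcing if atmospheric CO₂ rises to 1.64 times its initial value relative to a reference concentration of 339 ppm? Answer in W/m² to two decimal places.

Because the forcing depends only on the ratio C/C₀, the initial concentration does not enter.
ΔF = 5.78 × ln(1.64) = 5.78 × 0.49470 = 2.8594 W/m².

ΔF = 2.86 W/m²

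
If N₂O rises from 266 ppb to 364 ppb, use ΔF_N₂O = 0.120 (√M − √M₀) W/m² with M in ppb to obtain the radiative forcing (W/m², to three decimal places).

ΔF = 0.332 W/m²

N₂O: 0.120 × (√364 − √266) = 0.120 × (19.0788 − 16.3095) = 0.120 × 2.7693 = 0.3323 W/m².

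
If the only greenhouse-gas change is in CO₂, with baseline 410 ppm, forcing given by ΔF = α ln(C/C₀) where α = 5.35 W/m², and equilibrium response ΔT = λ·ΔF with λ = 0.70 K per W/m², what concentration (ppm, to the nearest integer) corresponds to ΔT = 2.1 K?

C ≈ 718 ppm

Required forcing: ΔF = ΔT/λ = 2.1/0.70 = 3.0000 W/m².
Then ln(C/410) = ΔF/5.35 = 3.0000/5.35 = 0.56075.
So C = 410 × e^0.56075 = 410 × 1.75199 = 718.32 ppm.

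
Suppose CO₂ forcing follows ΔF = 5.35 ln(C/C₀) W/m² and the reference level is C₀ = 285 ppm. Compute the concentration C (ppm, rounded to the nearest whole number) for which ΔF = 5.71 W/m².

C ≈ 829 ppm

Set 5.35 ln(C/285) = 5.71, so ln(C/285) = 5.71/5.35 = 1.06729.
Then C/285 = e^1.06729 = 2.90749, giving C = 285 × 2.90749 = 828.63 ppm.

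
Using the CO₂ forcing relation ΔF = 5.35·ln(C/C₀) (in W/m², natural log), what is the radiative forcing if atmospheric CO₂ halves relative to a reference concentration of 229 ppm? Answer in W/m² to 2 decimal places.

Because the forcing depends only on the ratio C/C₀, the initial concentration does not enter.
ΔF = 5.35 × ln(0.5) = 5.35 × -0.69315 = -3.7084 W/m².

ΔF = -3.71 W/m²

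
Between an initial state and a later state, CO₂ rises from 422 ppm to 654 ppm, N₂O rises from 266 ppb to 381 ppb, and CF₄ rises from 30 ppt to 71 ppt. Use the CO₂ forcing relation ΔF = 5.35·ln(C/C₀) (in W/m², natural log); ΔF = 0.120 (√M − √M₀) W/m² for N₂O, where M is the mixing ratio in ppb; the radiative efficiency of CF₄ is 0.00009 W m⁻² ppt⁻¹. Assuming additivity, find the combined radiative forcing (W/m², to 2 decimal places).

CO₂: 5.35 × ln(654/422) = 5.35 × ln(1.54976) = 5.35 × 0.43810 = 2.3438 W/m².
N₂O: 0.120 × (√381 − √266) = 0.120 × (19.5192 − 16.3095) = 0.120 × 3.2097 = 0.3852 W/m².
CF₄: ΔF = 0.00009 × (71 − 30) = 0.00009 × 41 = 0.0037 W/m².
Total ΔF = 2.3438 + 0.3852 + 0.0037 = 2.7327 W/m².

ΔF = 2.73 W/m²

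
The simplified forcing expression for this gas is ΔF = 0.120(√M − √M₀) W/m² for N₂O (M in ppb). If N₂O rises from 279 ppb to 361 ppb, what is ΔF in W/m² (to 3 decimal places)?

N₂O: 0.120 × (√361 − √279) = 0.120 × (19.0000 − 16.7033) = 0.120 × 2.2967 = 0.2756 W/m².

ΔF = 0.276 W/m²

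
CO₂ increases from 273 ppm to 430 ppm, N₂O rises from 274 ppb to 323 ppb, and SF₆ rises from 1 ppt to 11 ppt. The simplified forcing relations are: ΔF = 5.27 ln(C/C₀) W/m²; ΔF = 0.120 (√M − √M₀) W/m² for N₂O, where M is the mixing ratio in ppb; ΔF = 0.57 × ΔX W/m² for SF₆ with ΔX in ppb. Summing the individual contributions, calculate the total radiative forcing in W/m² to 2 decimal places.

ΔF = 2.57 W/m²

CO₂: 5.27 × ln(430/273) = 5.27 × ln(1.57509) = 5.27 × 0.45431 = 2.3942 W/m².
N₂O: 0.120 × (√323 − √274) = 0.120 × (17.9722 − 16.5529) = 0.120 × 1.4193 = 0.1703 W/m².
SF₆: Δ = 11 − 1 = 10 ppt = 0.010 ppb; ΔF = 0.57 × 0.010 = 0.0057 W/m².
Total ΔF = 2.3942 + 0.1703 + 0.0057 = 2.5702 W/m².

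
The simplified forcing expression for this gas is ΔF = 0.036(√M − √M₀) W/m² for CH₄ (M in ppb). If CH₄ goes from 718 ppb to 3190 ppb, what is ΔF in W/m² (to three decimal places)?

ΔF = 1.069 W/m²

CH₄: 0.036 × (√3190 − √718) = 0.036 × (56.4801 − 26.7955) = 0.036 × 29.6846 = 1.0686 W/m².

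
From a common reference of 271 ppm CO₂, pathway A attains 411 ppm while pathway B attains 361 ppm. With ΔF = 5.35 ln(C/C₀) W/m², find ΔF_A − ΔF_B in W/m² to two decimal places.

ΔF_A − ΔF_B = 0.69 W/m²

ΔF_A = 5.35 ln(411/271) = 5.35 × 0.41647 = 2.2281 W/m².
ΔF_B = 5.35 ln(361/271) = 5.35 × 0.28676 = 1.5342 W/m².
Difference: 2.2281 − 1.5342 = 0.6939 W/m².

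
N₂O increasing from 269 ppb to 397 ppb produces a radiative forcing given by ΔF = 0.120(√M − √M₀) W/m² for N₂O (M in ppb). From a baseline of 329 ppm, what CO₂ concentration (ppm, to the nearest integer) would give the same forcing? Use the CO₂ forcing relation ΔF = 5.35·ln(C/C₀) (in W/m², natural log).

C ≈ 356 ppm

N₂O forcing: 0.120 × (√397 − √269) = 0.120 × (19.9249 − 16.4012) = 0.120 × 3.5237 = 0.42284 W/m².
Set 5.35 ln(C/329) = 0.42284: ln(C/329) = 0.42284/5.35 = 0.07904, so C = 329 × e^0.07904 = 329 × 1.08225 = 356.06 ppm.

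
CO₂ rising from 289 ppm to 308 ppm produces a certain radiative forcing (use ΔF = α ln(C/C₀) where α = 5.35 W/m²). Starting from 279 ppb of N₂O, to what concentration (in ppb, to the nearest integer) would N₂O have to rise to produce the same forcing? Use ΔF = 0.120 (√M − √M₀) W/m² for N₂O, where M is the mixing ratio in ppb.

CO₂ forcing: 5.35 × ln(308/289) = 5.35 × 0.063673 = 0.34065 W/m².
Set 0.120(√M − √279) = 0.34065: √M = 0.34065/0.120 + √279 = 2.8388 + 16.7033 = 19.5421.
M = (19.5421)² = 381.89 ppb.

M ≈ 382 ppb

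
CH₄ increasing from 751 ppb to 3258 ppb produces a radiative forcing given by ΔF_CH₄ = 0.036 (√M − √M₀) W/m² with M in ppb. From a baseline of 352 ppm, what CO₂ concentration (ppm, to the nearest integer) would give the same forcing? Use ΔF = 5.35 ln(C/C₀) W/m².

C ≈ 430 ppm

CH₄ forcing: 0.036 × (√3258 − √751) = 0.036 × (57.0789 − 27.4044) = 0.036 × 29.6745 = 1.06828 W/m².
Set 5.35 ln(C/352) = 1.06828: ln(C/352) = 1.06828/5.35 = 0.19968, so C = 352 × e^0.19968 = 352 × 1.22101 = 429.80 ppm.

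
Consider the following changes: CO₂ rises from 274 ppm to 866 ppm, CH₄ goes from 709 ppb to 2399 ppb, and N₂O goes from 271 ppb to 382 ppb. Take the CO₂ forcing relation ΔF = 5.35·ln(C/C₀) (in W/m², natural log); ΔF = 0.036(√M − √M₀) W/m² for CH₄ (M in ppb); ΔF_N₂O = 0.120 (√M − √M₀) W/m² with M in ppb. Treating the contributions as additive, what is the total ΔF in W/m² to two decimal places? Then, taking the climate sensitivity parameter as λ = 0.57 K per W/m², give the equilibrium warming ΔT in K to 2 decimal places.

CO₂: 5.35 × ln(866/274) = 5.35 × ln(3.16058) = 5.35 × 1.15076 = 6.1566 W/m².
CH₄: 0.036 × (√2399 − √709) = 0.036 × (48.9796 − 26.6271) = 0.036 × 22.3525 = 0.8047 W/m².
N₂O: 0.120 × (√382 − √271) = 0.120 × (19.5448 − 16.4621) = 0.120 × 3.0827 = 0.3699 W/m².
Total ΔF = 6.1566 + 0.8047 + 0.3699 = 7.3312 W/m².
ΔT = λ ΔF = 0.57 × 7.33 = 4.1781 K.

ΔF = 7.33 W/m²; ΔT = 4.18 K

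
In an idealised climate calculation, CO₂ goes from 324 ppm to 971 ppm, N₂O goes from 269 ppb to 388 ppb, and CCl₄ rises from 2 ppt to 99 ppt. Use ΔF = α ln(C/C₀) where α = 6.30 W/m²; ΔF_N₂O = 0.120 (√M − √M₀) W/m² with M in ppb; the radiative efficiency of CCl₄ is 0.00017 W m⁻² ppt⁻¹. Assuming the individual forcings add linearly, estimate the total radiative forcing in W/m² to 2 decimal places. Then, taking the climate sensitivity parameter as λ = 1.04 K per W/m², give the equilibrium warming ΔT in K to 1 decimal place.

ΔF = 7.33 W/m²; ΔT = 7.6 K

CO₂: 6.30 × ln(971/324) = 6.30 × ln(2.99691) = 6.30 × 1.09758 = 6.9148 W/m².
N₂O: 0.120 × (√388 − √269) = 0.120 × (19.6977 − 16.4012) = 0.120 × 3.2965 = 0.3956 W/m².
CCl₄: ΔF = 0.00017 × (99 − 2) = 0.00017 × 97 = 0.0165 W/m².
Total ΔF = 6.9148 + 0.3956 + 0.0165 = 7.3269 W/m².
ΔT = λ ΔF = 1.04 × 7.33 = 7.6232 K.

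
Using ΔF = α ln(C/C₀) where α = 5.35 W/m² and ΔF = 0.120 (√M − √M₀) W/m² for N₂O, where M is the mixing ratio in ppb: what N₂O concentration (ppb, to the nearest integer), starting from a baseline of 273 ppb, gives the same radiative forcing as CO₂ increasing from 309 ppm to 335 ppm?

CO₂ forcing: 5.35 × ln(335/309) = 5.35 × 0.080789 = 0.43222 W/m².
Set 0.120(√M − √273) = 0.43222: √M = 0.43222/0.120 + √273 = 3.6018 + 16.5227 = 20.1245.
M = (20.1245)² = 405.00 ppb.

M ≈ 405 ppb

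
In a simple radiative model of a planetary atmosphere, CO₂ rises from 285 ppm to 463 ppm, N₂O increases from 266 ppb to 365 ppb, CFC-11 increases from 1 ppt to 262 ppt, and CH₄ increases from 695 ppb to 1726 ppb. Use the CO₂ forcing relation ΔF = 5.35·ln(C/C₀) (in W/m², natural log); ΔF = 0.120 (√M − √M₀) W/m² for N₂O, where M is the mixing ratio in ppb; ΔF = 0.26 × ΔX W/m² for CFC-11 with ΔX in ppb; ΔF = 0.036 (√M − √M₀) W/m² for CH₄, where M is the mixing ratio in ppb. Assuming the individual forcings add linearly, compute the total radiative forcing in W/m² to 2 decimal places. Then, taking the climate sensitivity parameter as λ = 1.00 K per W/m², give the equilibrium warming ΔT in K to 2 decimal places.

CO₂: 5.35 × ln(463/285) = 5.35 × ln(1.62456) = 5.35 × 0.48524 = 2.5960 W/m².
N₂O: 0.120 × (√365 − √266) = 0.120 × (19.1050 − 16.3095) = 0.120 × 2.7955 = 0.3355 W/m².
CFC-11: Δ = 262 − 1 = 261 ppt = 0.261 ppb; ΔF = 0.26 × 0.261 = 0.0679 W/m².
CH₄: 0.036 × (√1726 − √695) = 0.036 × (41.5452 − 26.3629) = 0.036 × 15.1823 = 0.5466 W/m².
Total ΔF = 2.5960 + 0.3355 + 0.0679 + 0.5466 = 3.5460 W/m².
ΔT = λ ΔF = 1.00 × 3.55 = 3.5500 K.

ΔF = 3.55 W/m²; ΔT = 3.55 K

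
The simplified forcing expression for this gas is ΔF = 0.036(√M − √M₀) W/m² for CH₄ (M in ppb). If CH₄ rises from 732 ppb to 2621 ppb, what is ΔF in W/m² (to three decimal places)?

CH₄: 0.036 × (√2621 − √732) = 0.036 × (51.1957 − 27.0555) = 0.036 × 24.1402 = 0.8690 W/m².

ΔF = 0.869 W/m²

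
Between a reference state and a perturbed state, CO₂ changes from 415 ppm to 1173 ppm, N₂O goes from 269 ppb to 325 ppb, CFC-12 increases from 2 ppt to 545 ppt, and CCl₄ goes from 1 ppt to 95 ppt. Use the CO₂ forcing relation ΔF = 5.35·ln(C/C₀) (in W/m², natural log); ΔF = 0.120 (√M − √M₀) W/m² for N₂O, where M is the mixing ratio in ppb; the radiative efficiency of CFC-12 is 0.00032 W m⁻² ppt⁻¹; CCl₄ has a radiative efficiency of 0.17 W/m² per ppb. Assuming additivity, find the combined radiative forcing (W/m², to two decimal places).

CO₂: 5.35 × ln(1173/415) = 5.35 × ln(2.82651) = 5.35 × 1.03904 = 5.5589 W/m².
N₂O: 0.120 × (√325 − √269) = 0.120 × (18.0278 − 16.4012) = 0.120 × 1.6266 = 0.1952 W/m².
CFC-12: ΔF = 0.00032 × (545 − 2) = 0.00032 × 543 = 0.1738 W/m².
CCl₄: Δ = 95 − 1 = 94 ppt = 0.094 ppb; ΔF = 0.17 × 0.094 = 0.0160 W/m².
Total ΔF = 5.5589 + 0.1952 + 0.1738 + 0.0160 = 5.9439 W/m².

ΔF = 5.94 W/m²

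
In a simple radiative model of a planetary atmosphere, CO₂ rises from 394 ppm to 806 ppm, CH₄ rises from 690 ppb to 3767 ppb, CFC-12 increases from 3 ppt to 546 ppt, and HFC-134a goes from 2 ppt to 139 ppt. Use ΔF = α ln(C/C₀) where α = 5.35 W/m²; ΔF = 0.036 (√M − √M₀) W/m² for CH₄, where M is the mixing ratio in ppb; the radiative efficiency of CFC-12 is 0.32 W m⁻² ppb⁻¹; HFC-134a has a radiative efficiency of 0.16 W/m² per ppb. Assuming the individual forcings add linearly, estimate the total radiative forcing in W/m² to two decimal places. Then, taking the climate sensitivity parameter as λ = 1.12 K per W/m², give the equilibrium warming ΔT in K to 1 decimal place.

CO₂: 5.35 × ln(806/394) = 5.35 × ln(2.04569) = 5.35 × 0.71574 = 3.8292 W/m².
CH₄: 0.036 × (√3767 − √690) = 0.036 × (61.3759 − 26.2679) = 0.036 × 35.1080 = 1.2639 W/m².
CFC-12: Δ = 546 − 3 = 543 ppt = 0.543 ppb; ΔF = 0.32 × 0.543 = 0.1738 W/m².
HFC-134a: Δ = 139 − 2 = 137 ppt = 0.137 ppb; ΔF = 0.16 × 0.137 = 0.0219 W/m².
Total ΔF = 3.8292 + 1.2639 + 0.1738 + 0.0219 = 5.2888 W/m².
ΔT = λ ΔF = 1.12 × 5.29 = 5.9248 K.

ΔF = 5.29 W/m²; ΔT = 5.9 K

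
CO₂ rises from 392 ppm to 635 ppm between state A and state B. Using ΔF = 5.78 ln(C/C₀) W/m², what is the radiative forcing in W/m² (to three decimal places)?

CO₂: 5.78 × ln(635/392) = 5.78 × ln(1.61990) = 5.78 × 0.48236 = 2.7880 W/m².

ΔF = 2.788 W/m²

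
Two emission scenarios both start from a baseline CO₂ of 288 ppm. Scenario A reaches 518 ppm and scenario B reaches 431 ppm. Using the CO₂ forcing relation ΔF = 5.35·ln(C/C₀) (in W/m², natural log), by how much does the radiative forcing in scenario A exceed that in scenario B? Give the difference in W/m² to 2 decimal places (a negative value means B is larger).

ΔF_A − ΔF_B = 0.98 W/m²

ΔF_A = 5.35 ln(518/288) = 5.35 × 0.58701 = 3.1405 W/m².
ΔF_B = 5.35 ln(431/288) = 5.35 × 0.40315 = 2.1569 W/m².
Difference: 3.1405 − 2.1569 = 0.9836 W/m².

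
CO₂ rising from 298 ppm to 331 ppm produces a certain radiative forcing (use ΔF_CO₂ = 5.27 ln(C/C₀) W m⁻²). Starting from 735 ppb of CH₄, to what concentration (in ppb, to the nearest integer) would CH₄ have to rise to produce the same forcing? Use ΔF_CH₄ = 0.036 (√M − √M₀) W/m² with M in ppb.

CO₂ forcing: 5.27 × ln(331/298) = 5.27 × 0.105025 = 0.55348 W/m².
Set 0.036(√M − √735) = 0.55348: √M = 0.55348/0.036 + √735 = 15.3744 + 27.1109 = 42.4853.
M = (42.4853)² = 1805.00 ppb.

M ≈ 1805 ppb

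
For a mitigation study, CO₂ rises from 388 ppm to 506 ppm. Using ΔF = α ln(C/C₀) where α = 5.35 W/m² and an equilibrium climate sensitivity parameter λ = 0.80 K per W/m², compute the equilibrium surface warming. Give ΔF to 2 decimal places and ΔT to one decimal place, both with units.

CO₂: 5.35 × ln(506/388) = 5.35 × ln(1.30412) = 5.35 × 0.26553 = 1.4206 W/m².
ΔT = λ ΔF = 0.80 × 1.42 = 1.1360 K.

ΔF = 1.42 W/m²; ΔT = 1.1 K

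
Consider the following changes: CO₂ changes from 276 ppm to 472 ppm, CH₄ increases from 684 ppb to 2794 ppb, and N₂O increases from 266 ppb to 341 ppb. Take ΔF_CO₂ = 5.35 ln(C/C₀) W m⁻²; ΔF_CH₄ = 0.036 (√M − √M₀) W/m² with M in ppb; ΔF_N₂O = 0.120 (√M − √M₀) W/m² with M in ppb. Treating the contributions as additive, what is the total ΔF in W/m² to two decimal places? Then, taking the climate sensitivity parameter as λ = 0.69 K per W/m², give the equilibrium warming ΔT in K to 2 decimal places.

ΔF = 4.09 W/m²; ΔT = 2.82 K

CO₂: 5.35 × ln(472/276) = 5.35 × ln(1.71014) = 5.35 × 0.53658 = 2.8707 W/m².
CH₄: 0.036 × (√2794 − √684) = 0.036 × (52.8583 − 26.1534) = 0.036 × 26.7049 = 0.9614 W/m².
N₂O: 0.120 × (√341 − √266) = 0.120 × (18.4662 − 16.3095) = 0.120 × 2.1567 = 0.2588 W/m².
Total ΔF = 2.8707 + 0.9614 + 0.2588 = 4.0909 W/m².
ΔT = λ ΔF = 0.69 × 4.09 = 2.8221 K.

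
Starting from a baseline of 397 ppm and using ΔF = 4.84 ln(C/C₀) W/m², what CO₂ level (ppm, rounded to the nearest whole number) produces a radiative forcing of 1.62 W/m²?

Set 4.84 ln(C/397) = 1.62, so ln(C/397) = 1.62/4.84 = 0.33471.
Then C/397 = e^0.33471 = 1.39754, giving C = 397 × 1.39754 = 554.82 ppm.

C ≈ 555 ppm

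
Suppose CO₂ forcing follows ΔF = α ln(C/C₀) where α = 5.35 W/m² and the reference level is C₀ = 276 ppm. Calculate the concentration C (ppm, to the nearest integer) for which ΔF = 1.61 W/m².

Set 5.35 ln(C/276) = 1.61, so ln(C/276) = 1.61/5.35 = 0.30093.
Then C/276 = e^0.30093 = 1.35111, giving C = 276 × 1.35111 = 372.91 ppm.

C ≈ 373 ppm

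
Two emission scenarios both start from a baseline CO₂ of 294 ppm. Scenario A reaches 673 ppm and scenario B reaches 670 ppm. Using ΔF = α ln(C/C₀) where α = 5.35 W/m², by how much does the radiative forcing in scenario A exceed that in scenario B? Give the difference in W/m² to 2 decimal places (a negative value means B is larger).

ΔF_A = 5.35 ln(673/294) = 5.35 × 0.82817 = 4.4307 W/m².
ΔF_B = 5.35 ln(670/294) = 5.35 × 0.82370 = 4.4068 W/m².
Difference: 4.4307 − 4.4068 = 0.0239 W/m².
(Equivalently, ΔF_A − ΔF_B = 5.35 ln(673/670) = 5.35 × 0.00447 = 0.0239 W/m².)

ΔF_A − ΔF_B = 0.02 W/m²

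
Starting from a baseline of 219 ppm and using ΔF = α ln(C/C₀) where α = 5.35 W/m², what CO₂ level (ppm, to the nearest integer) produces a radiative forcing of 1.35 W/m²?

Set 5.35 ln(C/219) = 1.35, so ln(C/219) = 1.35/5.35 = 0.25234.
Then C/219 = e^0.25234 = 1.28703, giving C = 219 × 1.28703 = 281.86 ppm.

C ≈ 282 ppm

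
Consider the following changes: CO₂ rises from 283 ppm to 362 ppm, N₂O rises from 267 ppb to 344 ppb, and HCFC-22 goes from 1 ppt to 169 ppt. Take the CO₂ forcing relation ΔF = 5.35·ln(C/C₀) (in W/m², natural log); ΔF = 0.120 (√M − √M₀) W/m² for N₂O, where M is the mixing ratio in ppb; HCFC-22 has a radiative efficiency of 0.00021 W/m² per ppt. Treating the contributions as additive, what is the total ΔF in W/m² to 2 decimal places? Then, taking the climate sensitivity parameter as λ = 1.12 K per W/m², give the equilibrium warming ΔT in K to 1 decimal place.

ΔF = 1.62 W/m²; ΔT = 1.8 K

CO₂: 5.35 × ln(362/283) = 5.35 × ln(1.27915) = 5.35 × 0.24620 = 1.3172 W/m².
N₂O: 0.120 × (√344 − √267) = 0.120 × (18.5472 − 16.3401) = 0.120 × 2.2071 = 0.2649 W/m².
HCFC-22: ΔF = 0.00021 × (169 − 1) = 0.00021 × 168 = 0.0353 W/m².
Total ΔF = 1.3172 + 0.2649 + 0.0353 = 1.6174 W/m².
ΔT = λ ΔF = 1.12 × 1.62 = 1.8144 K.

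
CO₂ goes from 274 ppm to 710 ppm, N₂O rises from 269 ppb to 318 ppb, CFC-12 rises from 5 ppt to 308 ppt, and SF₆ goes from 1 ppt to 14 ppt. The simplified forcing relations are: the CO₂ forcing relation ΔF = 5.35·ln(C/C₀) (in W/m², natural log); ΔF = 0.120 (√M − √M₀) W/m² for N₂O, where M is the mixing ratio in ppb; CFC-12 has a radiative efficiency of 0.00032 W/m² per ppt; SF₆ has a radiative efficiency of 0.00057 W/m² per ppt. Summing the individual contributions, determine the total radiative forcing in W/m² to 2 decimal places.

CO₂: 5.35 × ln(710/274) = 5.35 × ln(2.59124) = 5.35 × 0.95214 = 5.0939 W/m².
N₂O: 0.120 × (√318 − √269) = 0.120 × (17.8326 − 16.4012) = 0.120 × 1.4314 = 0.1718 W/m².
CFC-12: ΔF = 0.00032 × (308 − 5) = 0.00032 × 303 = 0.0970 W/m².
SF₆: ΔF = 0.00057 × (14 − 1) = 0.00057 × 13 = 0.0074 W/m².
Total ΔF = 5.0939 + 0.1718 + 0.0970 + 0.0074 = 5.3701 W/m².

ΔF = 5.37 W/m²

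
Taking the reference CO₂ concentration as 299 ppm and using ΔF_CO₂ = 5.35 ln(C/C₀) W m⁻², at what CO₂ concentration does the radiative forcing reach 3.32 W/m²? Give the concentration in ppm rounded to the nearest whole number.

C ≈ 556 ppm

Set 5.35 ln(C/299) = 3.32, so ln(C/299) = 3.32/5.35 = 0.62056.
Then C/299 = e^0.62056 = 1.85997, giving C = 299 × 1.85997 = 556.13 ppm.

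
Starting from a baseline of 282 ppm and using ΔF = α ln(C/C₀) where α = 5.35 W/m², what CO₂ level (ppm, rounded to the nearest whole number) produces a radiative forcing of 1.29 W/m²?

C ≈ 359 ppm

Set 5.35 ln(C/282) = 1.29, so ln(C/282) = 1.29/5.35 = 0.24112.
Then C/282 = e^0.24112 = 1.27267, giving C = 282 × 1.27267 = 358.89 ppm.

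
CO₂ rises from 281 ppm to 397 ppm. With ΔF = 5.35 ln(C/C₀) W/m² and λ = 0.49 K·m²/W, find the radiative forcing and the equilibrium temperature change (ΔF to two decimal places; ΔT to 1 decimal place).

CO₂: 5.35 × ln(397/281) = 5.35 × ln(1.41281) = 5.35 × 0.34558 = 1.8489 W/m².
ΔT = λ ΔF = 0.49 × 1.85 = 0.9065 K.

ΔF = 1.85 W/m²; ΔT = 0.9 K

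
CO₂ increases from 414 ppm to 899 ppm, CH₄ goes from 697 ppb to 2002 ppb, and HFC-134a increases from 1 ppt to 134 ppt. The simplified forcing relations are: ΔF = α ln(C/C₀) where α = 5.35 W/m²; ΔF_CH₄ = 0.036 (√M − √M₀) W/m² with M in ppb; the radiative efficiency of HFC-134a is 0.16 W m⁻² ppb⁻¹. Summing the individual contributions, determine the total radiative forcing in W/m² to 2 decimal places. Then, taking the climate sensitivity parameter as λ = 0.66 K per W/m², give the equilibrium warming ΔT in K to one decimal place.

ΔF = 4.83 W/m²; ΔT = 3.2 K

CO₂: 5.35 × ln(899/414) = 5.35 × ln(2.17150) = 5.35 × 0.77542 = 4.1485 W/m².
CH₄: 0.036 × (√2002 − √697) = 0.036 × (44.7437 − 26.4008) = 0.036 × 18.3429 = 0.6603 W/m².
HFC-134a: Δ = 134 − 1 = 133 ppt = 0.133 ppb; ΔF = 0.16 × 0.133 = 0.0213 W/m².
Total ΔF = 4.1485 + 0.6603 + 0.0213 = 4.8301 W/m².
ΔT = λ ΔF = 0.66 × 4.83 = 3.1878 K.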